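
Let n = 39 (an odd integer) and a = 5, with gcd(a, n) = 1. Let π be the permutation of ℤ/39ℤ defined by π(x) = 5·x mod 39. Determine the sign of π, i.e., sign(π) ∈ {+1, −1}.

+1

Trace 1: π^k(1) = [1, 5, 25, 8] for k=0..3.
π_5 has 11 disjoint cycles with lengths [4, 4, 4, 4, 4, 4, 4, 4, 4, 2, 1] on {0,…,38}.
11 cycles on 39: each ℓ→(−1)^(ℓ−1), product (−1)^28 = +1.
Check: (5/39) = +1 by Zolotarev.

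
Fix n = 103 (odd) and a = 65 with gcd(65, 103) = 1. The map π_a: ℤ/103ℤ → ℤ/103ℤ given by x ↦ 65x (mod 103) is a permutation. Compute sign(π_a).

Trace 6: π^k(6) = [6, 81, 12, 59, 24, 15, 48] for k=0..6.
The orbit structure of x ↦ 65x mod 103: 2 orbits of sizes [102, 1].
sign(π) = (−1)^{n − #cycles} = (−1)^{103−2} = (−1)^101 = -1.
The Jacobi symbol (65|103) = -1 (Zolotarev) agrees.

-1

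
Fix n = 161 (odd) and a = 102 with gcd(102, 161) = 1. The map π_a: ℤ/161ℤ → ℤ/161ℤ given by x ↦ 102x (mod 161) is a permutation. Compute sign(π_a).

-1

Trace 127: π^k(127) = [127, 74, 142, 155, 32, 44, 141] for k=0..6.
Cycle type of π: 66×2 + 22 + 3×2 + 1; total 6 cycles.
n − c = 161 − 6 = 155; sign = (−1)^155 = -1.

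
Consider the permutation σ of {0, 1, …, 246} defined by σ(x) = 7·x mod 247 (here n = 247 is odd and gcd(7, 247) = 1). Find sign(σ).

Orbit of 77 under x↦7x: [77, 45, 68, 229, 121, 106, 1]… (length divides ord_247(7)).
Cycle type of π: 12×19 + 3×6 + 1; total 26 cycles.
With 26 cycles on 247 points, sign = (−1)^{247−26} = -1.
The Jacobi symbol (7|247) = -1 (Zolotarev) agrees.

-1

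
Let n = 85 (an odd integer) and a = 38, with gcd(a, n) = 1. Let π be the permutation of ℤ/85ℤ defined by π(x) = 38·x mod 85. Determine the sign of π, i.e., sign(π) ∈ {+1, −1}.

Trace 84: π^k(84) = [84, 47, 1, 38] for k=0..3.
Decompose π into cycles: lengths [4, 4, 4, 4, 4, 4, 4, 4, 4, 4, 4, 4, 4, 4, 4, 4, 4, 4, 4, 4, 4, 1] (22 cycles, including the fixed point 0).
85 − 22 = 63 transpositions; sign(π) = (−1)^63 = -1.
The Jacobi symbol (38|85) = -1 (Zolotarev) agrees.

-1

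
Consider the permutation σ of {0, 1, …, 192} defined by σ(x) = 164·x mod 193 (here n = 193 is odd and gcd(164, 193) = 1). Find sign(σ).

-1

Orbit of 88 under x↦164x: [88, 150, 89, 121, 158, 50, 94]… (length divides ord_193(164)).
Decompose π into cycles: lengths [64, 64, 64, 1] (4 cycles, including the fixed point 0).
n − c = 193 − 4 = 189; sign = (−1)^189 = -1.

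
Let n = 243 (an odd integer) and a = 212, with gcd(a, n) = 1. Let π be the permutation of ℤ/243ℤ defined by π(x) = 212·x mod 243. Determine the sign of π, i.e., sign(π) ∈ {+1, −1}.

Trace 148: π^k(148) = [148, 29, 73, 167, 169, 107, 85] for k=0..6.
Cycle type of π: 162 + 54 + 18 + 6 + 2 + 1; total 6 cycles.
Σ(ℓ_i−1) = 243−6 = 237; sign = (−1)^237 = -1.
Via Zolotarev, sign(π_{212}) = (212|243) = -1.

-1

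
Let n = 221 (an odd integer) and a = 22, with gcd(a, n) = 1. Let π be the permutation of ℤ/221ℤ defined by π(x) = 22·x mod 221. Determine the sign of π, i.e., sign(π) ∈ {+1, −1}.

-1

Trace 113: π^k(113) = [113, 55, 105, 100, 211, 1, 22] for k=0..6.
10 cycles of lengths [48, 48, 48, 48, 16, 3, 3, 3, 3, 1].
With 10 cycles on 221 points, sign = (−1)^{221−10} = -1.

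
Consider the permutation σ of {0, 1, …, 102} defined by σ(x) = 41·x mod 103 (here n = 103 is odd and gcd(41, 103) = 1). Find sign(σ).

Orbit of 30 under x↦41x: [30, 97, 63, 8, 19, 58, 9]… (length divides ord_103(41)).
Cycle lengths of π_41 on ℤ/103ℤ: [51, 51, 1]; 3 cycles in total.
sign(π) = (−1)^{n − #cycles} = (−1)^{103−3} = (−1)^100 = +1.

+1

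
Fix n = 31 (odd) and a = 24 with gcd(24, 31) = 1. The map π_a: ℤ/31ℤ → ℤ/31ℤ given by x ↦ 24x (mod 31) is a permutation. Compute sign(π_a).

Start at x=26: 26 → 4 → 3 → 10 → 23 → 25 → 11 → … (one orbit).
Cycle type of π: 30 + 1; total 2 cycles.
31 − 2 = 29 transpositions; sign(π) = (−1)^29 = -1.
The Jacobi symbol (24|31) = -1 (Zolotarev) agrees.

-1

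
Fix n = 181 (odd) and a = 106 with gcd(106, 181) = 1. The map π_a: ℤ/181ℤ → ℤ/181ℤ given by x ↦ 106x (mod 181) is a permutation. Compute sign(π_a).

+1

Orbit of 137 under x↦106x: [137, 42, 108, 45, 64, 87, 172]… (length divides ord_181(106)).
The orbit structure of x ↦ 106x mod 181: 3 orbits of sizes [90, 90, 1].
With 3 cycles on 181 points, sign = (−1)^{181−3} = +1.
Via Zolotarev, sign(π_{106}) = (106|181) = +1.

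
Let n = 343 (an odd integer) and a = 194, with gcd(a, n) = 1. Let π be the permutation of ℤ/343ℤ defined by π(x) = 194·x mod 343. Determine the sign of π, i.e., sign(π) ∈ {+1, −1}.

-1

Trace 183: π^k(183) = [183, 173, 291, 202, 86, 220, 148] for k=0..6.
The orbit structure of x ↦ 194x mod 343: 4 orbits of sizes [294, 42, 6, 1].
343 − 4 = 339 transpositions; sign(π) = (−1)^339 = -1.
Zolotarev: (194|343) = -1, matching the cycle-count sign.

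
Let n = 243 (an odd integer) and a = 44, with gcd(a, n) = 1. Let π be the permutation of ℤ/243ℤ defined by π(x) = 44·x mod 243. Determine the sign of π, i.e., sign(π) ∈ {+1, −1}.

-1

Orbit of 224 under x↦44x: [224, 136, 152, 127, 242, 199, 8]… (length divides ord_243(44)).
Decompose π into cycles: lengths [54, 54, 54, 18, 18, 18, 6, 6, 6, 2, 2, 2, 2, 1] (14 cycles, including the fixed point 0).
sign(π) = (−1)^{n − #cycles} = (−1)^{243−14} = (−1)^229 = -1.
Via Zolotarev, sign(π_{44}) = (44|243) = -1.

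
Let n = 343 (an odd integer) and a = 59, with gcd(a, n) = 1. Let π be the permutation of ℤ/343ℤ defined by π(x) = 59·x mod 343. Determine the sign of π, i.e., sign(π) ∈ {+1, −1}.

Trace 212: π^k(212) = [212, 160, 179, 271, 211, 101, 128] for k=0..6.
Cycle type of π: 294 + 42 + 6 + 1; total 4 cycles.
Σ(ℓ_i−1) = 343−4 = 339; sign = (−1)^339 = -1.

-1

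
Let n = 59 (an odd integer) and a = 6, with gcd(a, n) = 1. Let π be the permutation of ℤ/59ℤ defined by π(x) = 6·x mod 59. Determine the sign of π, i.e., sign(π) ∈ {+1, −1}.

Trace 53: π^k(53) = [53, 23, 20, 2, 12, 13, 19] for k=0..6.
The orbit structure of x ↦ 6x mod 59: 2 orbits of sizes [58, 1].
n − c = 59 − 2 = 57; sign = (−1)^57 = -1.

-1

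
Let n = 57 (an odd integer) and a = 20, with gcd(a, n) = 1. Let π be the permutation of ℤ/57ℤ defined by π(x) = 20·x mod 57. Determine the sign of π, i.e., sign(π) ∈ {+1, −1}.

Start at x=20: 20 → 1 → 20 (one orbit).
Decompose π into cycles: lengths [2, 2, 2, 2, 2, 2, 2, 2, 2, 2, 2, 2, 2, 2, 2, 2, 2, 2, 2, 1, 1, 1, 1, 1, 1, 1, 1, 1, 1, 1, 1, 1, 1, 1, 1, 1, 1, 1] (38 cycles, including the fixed point 0).
With 38 cycles on 57 points, sign = (−1)^{57−38} = -1.

-1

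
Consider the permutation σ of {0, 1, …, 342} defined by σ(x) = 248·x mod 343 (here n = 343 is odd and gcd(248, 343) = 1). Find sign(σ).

-1

Orbit of 255 under x↦248x: [255, 128, 188, 319, 222, 176, 87]… (length divides ord_343(248)).
Decompose π into cycles: lengths [294, 42, 6, 1] (4 cycles, including the fixed point 0).
n − c = 343 − 4 = 339; sign = (−1)^339 = -1.
(248|343)_J = -1 (Zolotarev's lemma cross-check).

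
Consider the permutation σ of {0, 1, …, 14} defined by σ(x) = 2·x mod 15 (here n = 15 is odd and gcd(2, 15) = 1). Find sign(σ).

Orbit of 1 under x↦2x: [1, 2, 4, 8]… (length divides ord_15(2)).
Cycle type of π: 4×3 + 2 + 1; total 5 cycles.
n − c = 15 − 5 = 10; sign = (−1)^10 = +1.

+1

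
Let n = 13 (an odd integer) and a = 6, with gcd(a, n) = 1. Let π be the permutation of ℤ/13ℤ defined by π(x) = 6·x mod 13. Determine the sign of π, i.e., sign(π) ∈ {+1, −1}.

-1

Start at x=2: 2 → 12 → 7 → 3 → 5 → 4 → 11 → … (one orbit).
The orbit structure of x ↦ 6x mod 13: 2 orbits of sizes [12, 1].
n − c = 13 − 2 = 11; sign = (−1)^11 = -1.
Zolotarev: (6|13) = -1, matching the cycle-count sign.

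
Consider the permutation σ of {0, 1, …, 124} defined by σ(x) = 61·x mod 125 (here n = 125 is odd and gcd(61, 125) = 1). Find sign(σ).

Start at x=86: 86 → 121 → 6 → 116 → 76 → 11 → 46 → … (one orbit).
Cycle type of π: 25×4 + 5×4 + 1×5; total 13 cycles.
n − c = 125 − 13 = 112; sign = (−1)^112 = +1.
The Jacobi symbol (61|125) = +1 (Zolotarev) agrees.

+1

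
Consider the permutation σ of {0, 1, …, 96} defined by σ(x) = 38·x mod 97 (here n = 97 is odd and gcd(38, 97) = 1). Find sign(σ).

-1

Orbit of 79 under x↦38x: [79, 92, 4, 55, 53, 74, 96]… (length divides ord_97(38)).
2 cycles of lengths [96, 1].
Σ(ℓ_i−1) = 97−2 = 95; sign = (−1)^95 = -1.
Check: (38/97) = -1 by Zolotarev.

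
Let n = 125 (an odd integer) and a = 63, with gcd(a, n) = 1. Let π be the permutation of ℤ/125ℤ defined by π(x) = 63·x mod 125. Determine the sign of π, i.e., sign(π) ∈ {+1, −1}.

-1

Start at x=53: 53 → 89 → 107 → 116 → 58 → 29 → 77 → … (one orbit).
Cycle type of π: 100 + 20 + 4 + 1; total 4 cycles.
With 4 cycles on 125 points, sign = (−1)^{125−4} = -1.
Via Zolotarev, sign(π_{63}) = (63|125) = -1.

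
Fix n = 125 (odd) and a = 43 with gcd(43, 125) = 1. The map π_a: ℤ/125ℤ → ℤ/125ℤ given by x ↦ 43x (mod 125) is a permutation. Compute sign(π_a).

Orbit of 68 under x↦43x: [68, 49, 107, 101, 93, 124, 82]… (length divides ord_125(43)).
The orbit structure of x ↦ 43x mod 125: 12 orbits of sizes [20, 20, 20, 20, 20, 4, 4, 4, 4, 4, 4, 1].
Σ(ℓ_i−1) = 125−12 = 113; sign = (−1)^113 = -1.

-1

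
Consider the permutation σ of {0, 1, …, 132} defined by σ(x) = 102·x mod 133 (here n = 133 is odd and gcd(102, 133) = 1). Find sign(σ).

+1

Trace 1: π^k(1) = [1, 102, 30] for k=0..2.
Decompose π into cycles: lengths [3, 3, 3, 3, 3, 3, 3, 3, 3, 3, 3, 3, 3, 3, 3, 3, 3, 3, 3, 3, 3, 3, 3, 3, 3, 3, 3, 3, 3, 3, 3, 3, 3, 3, 3, 3, 3, 3, 3, 3, 3, 3, 3, 3, 1] (45 cycles, including the fixed point 0).
With 45 cycles on 133 points, sign = (−1)^{133−45} = +1.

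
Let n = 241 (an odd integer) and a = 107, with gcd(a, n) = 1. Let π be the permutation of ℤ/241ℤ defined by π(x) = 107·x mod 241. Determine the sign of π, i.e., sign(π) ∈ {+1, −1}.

Orbit of 4 under x↦107x: [4, 187, 6, 160, 9, 240, 134]… (length divides ord_241(107)).
The orbit structure of x ↦ 107x mod 241: 5 orbits of sizes [60, 60, 60, 60, 1].
With 5 cycles on 241 points, sign = (−1)^{241−5} = +1.
Zolotarev: (107|241) = +1, matching the cycle-count sign.

+1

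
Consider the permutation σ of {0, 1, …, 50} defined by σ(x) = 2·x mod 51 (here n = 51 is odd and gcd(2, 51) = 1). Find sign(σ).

Orbit of 26 under x↦2x: [26, 1, 2, 4, 8, 16, 32]… (length divides ord_51(2)).
8 cycles of lengths [8, 8, 8, 8, 8, 8, 2, 1].
8 cycles on 51: each ℓ→(−1)^(ℓ−1), product (−1)^43 = -1.
Check: (2/51) = -1 by Zolotarev.

-1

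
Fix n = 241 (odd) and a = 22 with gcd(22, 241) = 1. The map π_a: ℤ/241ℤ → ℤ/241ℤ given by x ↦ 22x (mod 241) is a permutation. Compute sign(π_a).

-1

Orbit of 30 under x↦22x: [30, 178, 60, 115, 120, 230, 240]… (length divides ord_241(22)).
6 cycles of lengths [48, 48, 48, 48, 48, 1].
sign(π) = (−1)^{n − #cycles} = (−1)^{241−6} = (−1)^235 = -1.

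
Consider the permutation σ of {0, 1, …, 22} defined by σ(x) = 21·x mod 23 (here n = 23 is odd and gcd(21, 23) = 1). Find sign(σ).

-1

Orbit of 11 under x↦21x: [11, 1, 21, 4, 15, 16, 14]… (length divides ord_23(21)).
2 cycles of lengths [22, 1].
With 2 cycles on 23 points, sign = (−1)^{23−2} = -1.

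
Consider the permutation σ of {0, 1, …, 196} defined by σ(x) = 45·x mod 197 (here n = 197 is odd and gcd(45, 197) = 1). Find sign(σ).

Trace 3: π^k(3) = [3, 135, 165, 136, 13, 191, 124] for k=0..6.
The orbit structure of x ↦ 45x mod 197: 2 orbits of sizes [196, 1].
Σ(ℓ_i−1) = 197−2 = 195; sign = (−1)^195 = -1.

-1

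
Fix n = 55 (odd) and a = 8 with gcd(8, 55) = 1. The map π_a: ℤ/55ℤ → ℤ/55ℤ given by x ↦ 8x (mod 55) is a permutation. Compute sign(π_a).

+1

Orbit of 2 under x↦8x: [2, 16, 18, 34, 52, 31, 28]… (length divides ord_55(8)).
π_8 has 5 disjoint cycles with lengths [20, 20, 10, 4, 1] on {0,…,54}.
n − c = 55 − 5 = 50; sign = (−1)^50 = +1.
Zolotarev: (8|55) = +1, matching the cycle-count sign.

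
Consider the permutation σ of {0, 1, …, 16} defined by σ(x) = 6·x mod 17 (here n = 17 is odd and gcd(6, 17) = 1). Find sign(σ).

Trace 7: π^k(7) = [7, 8, 14, 16, 11, 15, 5] for k=0..6.
The orbit structure of x ↦ 6x mod 17: 2 orbits of sizes [16, 1].
2 cycles on 17: each ℓ→(−1)^(ℓ−1), product (−1)^15 = -1.

-1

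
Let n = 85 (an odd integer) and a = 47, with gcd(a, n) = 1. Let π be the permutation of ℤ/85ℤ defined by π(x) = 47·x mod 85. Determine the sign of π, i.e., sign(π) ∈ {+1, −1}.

-1

Orbit of 38 under x↦47x: [38, 1, 47, 84]… (length divides ord_85(47)).
π_47 has 22 disjoint cycles with lengths [4, 4, 4, 4, 4, 4, 4, 4, 4, 4, 4, 4, 4, 4, 4, 4, 4, 4, 4, 4, 4, 1] on {0,…,84}.
With 22 cycles on 85 points, sign = (−1)^{85−22} = -1.
Check: (47/85) = -1 by Zolotarev.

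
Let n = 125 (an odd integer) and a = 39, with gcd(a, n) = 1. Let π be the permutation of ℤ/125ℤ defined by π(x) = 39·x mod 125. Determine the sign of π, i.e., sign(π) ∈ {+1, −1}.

Start at x=46: 46 → 44 → 91 → 49 → 36 → 29 → 6 → … (one orbit).
Decompose π into cycles: lengths [50, 50, 10, 10, 2, 2, 1] (7 cycles, including the fixed point 0).
n − c = 125 − 7 = 118; sign = (−1)^118 = +1.
Check: (39/125) = +1 by Zolotarev.

+1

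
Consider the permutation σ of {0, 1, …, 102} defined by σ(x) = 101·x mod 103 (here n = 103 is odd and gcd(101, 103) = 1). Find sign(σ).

-1

Trace 18: π^k(18) = [18, 67, 72, 62, 82, 42, 19] for k=0..6.
π_101 has 2 disjoint cycles with lengths [102, 1] on {0,…,102}.
sign(π) = (−1)^{n − #cycles} = (−1)^{103−2} = (−1)^101 = -1.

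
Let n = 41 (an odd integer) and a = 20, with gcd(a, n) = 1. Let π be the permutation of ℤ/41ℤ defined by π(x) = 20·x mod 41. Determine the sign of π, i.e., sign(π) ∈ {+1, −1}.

+1

Start at x=20: 20 → 31 → 5 → 18 → 32 → 25 → 8 → … (one orbit).
Cycle type of π: 20×2 + 1; total 3 cycles.
With 3 cycles on 41 points, sign = (−1)^{41−3} = +1.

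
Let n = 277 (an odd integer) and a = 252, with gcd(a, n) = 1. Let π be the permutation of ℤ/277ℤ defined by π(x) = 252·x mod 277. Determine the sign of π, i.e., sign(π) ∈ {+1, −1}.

Orbit of 243 under x↦252x: [243, 19, 79, 241, 69, 214, 190]… (length divides ord_277(252)).
Cycle type of π: 69×4 + 1; total 5 cycles.
n − c = 277 − 5 = 272; sign = (−1)^272 = +1.
(252|277)_J = +1 (Zolotarev's lemma cross-check).

+1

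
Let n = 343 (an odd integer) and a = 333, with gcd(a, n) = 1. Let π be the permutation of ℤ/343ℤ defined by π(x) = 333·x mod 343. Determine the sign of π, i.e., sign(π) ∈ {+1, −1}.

+1

Start at x=288: 288 → 207 → 331 → 120 → 172 → 338 → 50 → … (one orbit).
Cycle type of π: 147×2 + 21×2 + 3×2 + 1; total 7 cycles.
n − c = 343 − 7 = 336; sign = (−1)^336 = +1.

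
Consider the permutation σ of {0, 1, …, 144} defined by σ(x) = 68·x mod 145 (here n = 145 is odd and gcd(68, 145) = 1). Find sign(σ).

+1

Start at x=77: 77 → 16 → 73 → 34 → 137 → 36 → 128 → … (one orbit).
Cycle lengths of π_68 on ℤ/145ℤ: [28, 28, 28, 28, 28, 4, 1]; 7 cycles in total.
n − c = 145 − 7 = 138; sign = (−1)^138 = +1.
The Jacobi symbol (68|145) = +1 (Zolotarev) agrees.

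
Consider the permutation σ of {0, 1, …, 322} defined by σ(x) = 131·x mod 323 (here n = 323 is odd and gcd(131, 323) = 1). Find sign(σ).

Start at x=157: 157 → 218 → 134 → 112 → 137 → 182 → 263 → … (one orbit).
6 cycles of lengths [144, 144, 16, 9, 9, 1].
Σ(ℓ_i−1) = 323−6 = 317; sign = (−1)^317 = -1.
Via Zolotarev, sign(π_{131}) = (131|323) = -1.

-1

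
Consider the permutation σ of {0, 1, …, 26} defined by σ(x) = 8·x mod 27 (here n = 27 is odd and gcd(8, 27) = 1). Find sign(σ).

Trace 10: π^k(10) = [10, 26, 19, 17, 1, 8] for k=0..5.
The orbit structure of x ↦ 8x mod 27: 8 orbits of sizes [6, 6, 6, 2, 2, 2, 2, 1].
sign(π) = (−1)^{n − #cycles} = (−1)^{27−8} = (−1)^19 = -1.

-1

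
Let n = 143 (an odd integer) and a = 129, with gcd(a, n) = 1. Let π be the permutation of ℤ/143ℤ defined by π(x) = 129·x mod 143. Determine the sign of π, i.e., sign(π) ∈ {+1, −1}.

Start at x=14: 14 → 90 → 27 → 51 → 1 → 129 → 53 → … (one orbit).
Decompose π into cycles: lengths [10, 10, 10, 10, 10, 10, 10, 10, 10, 10, 10, 10, 10, 2, 2, 2, 2, 2, 2, 1] (20 cycles, including the fixed point 0).
With 20 cycles on 143 points, sign = (−1)^{143−20} = -1.
(129|143)_J = -1 (Zolotarev's lemma cross-check).

-1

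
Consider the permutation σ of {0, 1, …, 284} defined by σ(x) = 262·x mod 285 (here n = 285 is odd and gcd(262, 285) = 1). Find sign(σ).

+1

Start at x=88: 88 → 256 → 97 → 49 → 13 → 271 → 37 → … (one orbit).
Cycle lengths of π_262 on ℤ/285ℤ: [36, 36, 36, 36, 36, 36, 18, 18, 18, 4, 4, 4, 1, 1, 1]; 15 cycles in total.
15 cycles on 285: each ℓ→(−1)^(ℓ−1), product (−1)^270 = +1.
Zolotarev: (262|285) = +1, matching the cycle-count sign.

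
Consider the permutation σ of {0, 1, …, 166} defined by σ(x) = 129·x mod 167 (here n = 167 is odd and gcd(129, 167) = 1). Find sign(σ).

Orbit of 130 under x↦129x: [130, 70, 12, 45, 127, 17, 22]… (length divides ord_167(129)).
2 cycles of lengths [166, 1].
sign(π) = (−1)^{n − #cycles} = (−1)^{167−2} = (−1)^165 = -1.
Zolotarev: (129|167) = -1, matching the cycle-count sign.

-1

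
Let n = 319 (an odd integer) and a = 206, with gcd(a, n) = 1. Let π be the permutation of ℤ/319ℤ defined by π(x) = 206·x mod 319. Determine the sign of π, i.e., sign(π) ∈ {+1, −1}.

Trace 215: π^k(215) = [215, 268, 21, 179, 189, 16, 106] for k=0..6.
Cycle type of π: 140×2 + 28 + 10 + 1; total 5 cycles.
sign(π) = (−1)^{n − #cycles} = (−1)^{319−5} = (−1)^314 = +1.
The Jacobi symbol (206|319) = +1 (Zolotarev) agrees.

+1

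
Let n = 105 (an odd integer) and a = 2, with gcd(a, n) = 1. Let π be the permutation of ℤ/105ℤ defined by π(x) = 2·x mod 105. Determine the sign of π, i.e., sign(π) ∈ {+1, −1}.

+1

Orbit of 2 under x↦2x: [2, 4, 8, 16, 32, 64, 23]… (length divides ord_105(2)).
π_2 has 15 disjoint cycles with lengths [12, 12, 12, 12, 12, 12, 6, 6, 4, 4, 4, 3, 3, 2, 1] on {0,…,104}.
sign(π) = (−1)^{n − #cycles} = (−1)^{105−15} = (−1)^90 = +1.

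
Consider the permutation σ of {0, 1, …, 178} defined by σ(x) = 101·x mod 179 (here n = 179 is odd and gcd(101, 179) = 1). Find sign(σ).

+1

Start at x=56: 56 → 107 → 67 → 144 → 45 → 70 → 89 → … (one orbit).
The orbit structure of x ↦ 101x mod 179: 3 orbits of sizes [89, 89, 1].
3 cycles on 179: each ℓ→(−1)^(ℓ−1), product (−1)^176 = +1.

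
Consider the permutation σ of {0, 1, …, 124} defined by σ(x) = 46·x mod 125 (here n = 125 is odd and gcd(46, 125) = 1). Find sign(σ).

Trace 101: π^k(101) = [101, 21, 91, 61, 56, 76, 121] for k=0..6.
The orbit structure of x ↦ 46x mod 125: 13 orbits of sizes [25, 25, 25, 25, 5, 5, 5, 5, 1, 1, 1, 1, 1].
n − c = 125 − 13 = 112; sign = (−1)^112 = +1.
(46|125)_J = +1 (Zolotarev's lemma cross-check).

+1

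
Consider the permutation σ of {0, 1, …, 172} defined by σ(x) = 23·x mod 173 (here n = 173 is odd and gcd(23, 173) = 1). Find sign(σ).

Trace 22: π^k(22) = [22, 160, 47, 43, 124, 84, 29] for k=0..6.
5 cycles of lengths [43, 43, 43, 43, 1].
n − c = 173 − 5 = 168; sign = (−1)^168 = +1.

+1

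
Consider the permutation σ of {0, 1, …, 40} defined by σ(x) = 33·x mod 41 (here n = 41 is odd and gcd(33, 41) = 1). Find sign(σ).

Orbit of 21 under x↦33x: [21, 37, 32, 31, 39, 16, 36]… (length divides ord_41(33)).
Cycle lengths of π_33 on ℤ/41ℤ: [20, 20, 1]; 3 cycles in total.
sign(π) = (−1)^{n − #cycles} = (−1)^{41−3} = (−1)^38 = +1.
Check: (33/41) = +1 by Zolotarev.

+1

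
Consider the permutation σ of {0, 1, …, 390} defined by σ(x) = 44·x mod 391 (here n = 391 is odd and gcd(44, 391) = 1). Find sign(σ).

Orbit of 93 under x↦44x: [93, 182, 188, 61, 338, 14, 225]… (length divides ord_391(44)).
The orbit structure of x ↦ 44x mod 391: 5 orbits of sizes [176, 176, 22, 16, 1].
391 − 5 = 386 transpositions; sign(π) = (−1)^386 = +1.
(44|391)_J = +1 (Zolotarev's lemma cross-check).

+1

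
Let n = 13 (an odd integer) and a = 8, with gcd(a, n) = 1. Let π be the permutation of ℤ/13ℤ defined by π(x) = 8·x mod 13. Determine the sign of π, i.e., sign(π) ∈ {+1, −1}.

Trace 1: π^k(1) = [1, 8, 12, 5] for k=0..3.
Decompose π into cycles: lengths [4, 4, 4, 1] (4 cycles, including the fixed point 0).
Σ(ℓ_i−1) = 13−4 = 9; sign = (−1)^9 = -1.
Via Zolotarev, sign(π_{8}) = (8|13) = -1.

-1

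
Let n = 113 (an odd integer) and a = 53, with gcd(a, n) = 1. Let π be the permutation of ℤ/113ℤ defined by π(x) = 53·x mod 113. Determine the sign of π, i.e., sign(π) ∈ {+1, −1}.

Trace 32: π^k(32) = [32, 1, 53, 97, 56, 30, 8] for k=0..6.
The orbit structure of x ↦ 53x mod 113: 5 orbits of sizes [28, 28, 28, 28, 1].
113 − 5 = 108 transpositions; sign(π) = (−1)^108 = +1.
Via Zolotarev, sign(π_{53}) = (53|113) = +1.

+1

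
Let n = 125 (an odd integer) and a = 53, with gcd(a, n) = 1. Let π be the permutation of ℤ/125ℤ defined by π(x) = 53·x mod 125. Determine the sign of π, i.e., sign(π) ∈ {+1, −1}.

-1

Start at x=73: 73 → 119 → 57 → 21 → 113 → 114 → 42 → … (one orbit).
Cycle lengths of π_53 on ℤ/125ℤ: [100, 20, 4, 1]; 4 cycles in total.
n − c = 125 − 4 = 121; sign = (−1)^121 = -1.
Via Zolotarev, sign(π_{53}) = (53|125) = -1.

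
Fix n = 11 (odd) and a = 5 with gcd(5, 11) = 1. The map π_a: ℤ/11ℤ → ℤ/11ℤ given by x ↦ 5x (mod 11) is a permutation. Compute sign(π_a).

+1

Orbit of 5 under x↦5x: [5, 3, 4, 9, 1]… (length divides ord_11(5)).
3 cycles of lengths [5, 5, 1].
11 − 3 = 8 transpositions; sign(π) = (−1)^8 = +1.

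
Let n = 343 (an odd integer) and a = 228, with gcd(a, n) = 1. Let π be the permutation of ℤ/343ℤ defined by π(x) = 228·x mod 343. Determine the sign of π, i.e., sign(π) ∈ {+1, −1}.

+1

Orbit of 74 under x↦228x: [74, 65, 71, 67, 184, 106, 158]… (length divides ord_343(228)).
Cycle lengths of π_228 on ℤ/343ℤ: [147, 147, 21, 21, 3, 3, 1]; 7 cycles in total.
sign(π) = (−1)^{n − #cycles} = (−1)^{343−7} = (−1)^336 = +1.
Zolotarev: (228|343) = +1, matching the cycle-count sign.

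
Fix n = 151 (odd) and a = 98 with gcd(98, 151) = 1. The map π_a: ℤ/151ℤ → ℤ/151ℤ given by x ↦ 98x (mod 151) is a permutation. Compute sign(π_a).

Trace 9: π^k(9) = [9, 127, 64, 81, 86, 123, 125] for k=0..6.
7 cycles of lengths [25, 25, 25, 25, 25, 25, 1].
151 − 7 = 144 transpositions; sign(π) = (−1)^144 = +1.

+1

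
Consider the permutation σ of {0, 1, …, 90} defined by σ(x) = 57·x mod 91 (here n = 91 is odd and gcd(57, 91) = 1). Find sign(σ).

-1

Trace 57: π^k(57) = [57, 64, 8, 1] for k=0..3.
28 cycles of lengths [4, 4, 4, 4, 4, 4, 4, 4, 4, 4, 4, 4, 4, 4, 4, 4, 4, 4, 4, 4, 4, 1, 1, 1, 1, 1, 1, 1].
28 cycles on 91: each ℓ→(−1)^(ℓ−1), product (−1)^63 = -1.
(57|91)_J = -1 (Zolotarev's lemma cross-check).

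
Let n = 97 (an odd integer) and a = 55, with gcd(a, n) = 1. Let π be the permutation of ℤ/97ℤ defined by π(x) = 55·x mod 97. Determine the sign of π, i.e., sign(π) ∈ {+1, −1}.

Orbit of 28 under x↦55x: [28, 85, 19, 75, 51, 89, 45]… (length divides ord_97(55)).
4 cycles of lengths [32, 32, 32, 1].
With 4 cycles on 97 points, sign = (−1)^{97−4} = -1.
Via Zolotarev, sign(π_{55}) = (55|97) = -1.

-1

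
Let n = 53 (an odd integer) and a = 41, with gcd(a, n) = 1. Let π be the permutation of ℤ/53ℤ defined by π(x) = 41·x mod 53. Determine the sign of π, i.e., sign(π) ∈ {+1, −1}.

-1

Start at x=13: 13 → 3 → 17 → 8 → 10 → 39 → 9 → … (one orbit).
2 cycles of lengths [52, 1].
53 − 2 = 51 transpositions; sign(π) = (−1)^51 = -1.
Check: (41/53) = -1 by Zolotarev.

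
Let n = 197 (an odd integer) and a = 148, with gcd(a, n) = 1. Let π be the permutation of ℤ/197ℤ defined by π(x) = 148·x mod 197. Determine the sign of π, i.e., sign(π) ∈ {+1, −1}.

Start at x=28: 28 → 7 → 51 → 62 → 114 → 127 → 81 → … (one orbit).
Cycle type of π: 98×2 + 1; total 3 cycles.
197 − 3 = 194 transpositions; sign(π) = (−1)^194 = +1.

+1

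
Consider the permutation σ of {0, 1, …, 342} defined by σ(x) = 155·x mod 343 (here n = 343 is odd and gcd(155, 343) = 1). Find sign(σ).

Trace 246: π^k(246) = [246, 57, 260, 169, 127, 134, 190] for k=0..6.
Cycle type of π: 49×6 + 7×6 + 1×7; total 19 cycles.
Σ(ℓ_i−1) = 343−19 = 324; sign = (−1)^324 = +1.

+1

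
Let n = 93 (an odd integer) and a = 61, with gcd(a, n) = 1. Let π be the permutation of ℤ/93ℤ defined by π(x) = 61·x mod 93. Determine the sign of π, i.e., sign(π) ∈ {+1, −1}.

-1

Trace 61: π^k(61) = [61, 1] for k=0..1.
Cycle lengths of π_61 on ℤ/93ℤ: [2, 2, 2, 2, 2, 2, 2, 2, 2, 2, 2, 2, 2, 2, 2, 2, 2, 2, 2, 2, 2, 2, 2, 2, 2, 2, 2, 2, 2, 2, 2, 2, 2, 2, 2, 2, 2, 2, 2, 2, 2, 2, 2, 2, 2, 1, 1, 1]; 48 cycles in total.
48 cycles on 93: each ℓ→(−1)^(ℓ−1), product (−1)^45 = -1.
Via Zolotarev, sign(π_{61}) = (61|93) = -1.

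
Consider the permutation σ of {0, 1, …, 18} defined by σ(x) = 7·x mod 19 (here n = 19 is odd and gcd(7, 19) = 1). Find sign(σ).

+1

Orbit of 7 under x↦7x: [7, 11, 1]… (length divides ord_19(7)).
The orbit structure of x ↦ 7x mod 19: 7 orbits of sizes [3, 3, 3, 3, 3, 3, 1].
With 7 cycles on 19 points, sign = (−1)^{19−7} = +1.
(7|19)_J = +1 (Zolotarev's lemma cross-check).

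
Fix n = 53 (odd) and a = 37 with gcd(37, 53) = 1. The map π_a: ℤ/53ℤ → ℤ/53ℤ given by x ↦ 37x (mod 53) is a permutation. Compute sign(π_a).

+1

Trace 6: π^k(6) = [6, 10, 52, 16, 9, 15, 25] for k=0..6.
The orbit structure of x ↦ 37x mod 53: 3 orbits of sizes [26, 26, 1].
53 − 3 = 50 transpositions; sign(π) = (−1)^50 = +1.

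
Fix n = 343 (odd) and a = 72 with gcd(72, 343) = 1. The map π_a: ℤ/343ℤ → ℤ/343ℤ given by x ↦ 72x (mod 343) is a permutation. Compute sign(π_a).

Orbit of 57 under x↦72x: [57, 331, 165, 218, 261, 270, 232]… (length divides ord_343(72)).
Cycle lengths of π_72 on ℤ/343ℤ: [147, 147, 21, 21, 3, 3, 1]; 7 cycles in total.
With 7 cycles on 343 points, sign = (−1)^{343−7} = +1.

+1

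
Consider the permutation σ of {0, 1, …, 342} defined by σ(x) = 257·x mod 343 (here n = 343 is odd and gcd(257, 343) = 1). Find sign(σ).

Trace 171: π^k(171) = [171, 43, 75, 67, 69, 240, 283] for k=0..6.
Cycle lengths of π_257 on ℤ/343ℤ: [294, 42, 6, 1]; 4 cycles in total.
4 cycles on 343: each ℓ→(−1)^(ℓ−1), product (−1)^339 = -1.
The Jacobi symbol (257|343) = -1 (Zolotarev) agrees.

-1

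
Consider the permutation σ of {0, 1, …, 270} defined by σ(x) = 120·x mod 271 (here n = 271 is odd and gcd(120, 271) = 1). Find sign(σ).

-1

Orbit of 176 under x↦120x: [176, 253, 8, 147, 25, 19, 112]… (length divides ord_271(120)).
Cycle lengths of π_120 on ℤ/271ℤ: [270, 1]; 2 cycles in total.
With 2 cycles on 271 points, sign = (−1)^{271−2} = -1.
Via Zolotarev, sign(π_{120}) = (120|271) = -1.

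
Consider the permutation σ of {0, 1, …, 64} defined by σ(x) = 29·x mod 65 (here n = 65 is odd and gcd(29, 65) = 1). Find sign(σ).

Trace 29: π^k(29) = [29, 61, 14, 16, 9, 1] for k=0..5.
The orbit structure of x ↦ 29x mod 65: 15 orbits of sizes [6, 6, 6, 6, 6, 6, 6, 6, 3, 3, 3, 3, 2, 2, 1].
Σ(ℓ_i−1) = 65−15 = 50; sign = (−1)^50 = +1.

+1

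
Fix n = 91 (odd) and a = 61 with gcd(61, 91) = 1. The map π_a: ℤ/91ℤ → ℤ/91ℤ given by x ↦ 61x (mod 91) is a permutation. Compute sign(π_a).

Start at x=9: 9 → 3 → 1 → 61 → 81 → 27 → 9 (one orbit).
Cycle type of π: 6×13 + 3×4 + 1; total 18 cycles.
sign(π) = (−1)^{n − #cycles} = (−1)^{91−18} = (−1)^73 = -1.

-1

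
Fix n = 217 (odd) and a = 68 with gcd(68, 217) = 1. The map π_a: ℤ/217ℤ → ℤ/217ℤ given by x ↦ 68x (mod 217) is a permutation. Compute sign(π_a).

+1

Start at x=1: 1 → 68 → 67 → 216 → 149 → 150 → 1 (one orbit).
37 cycles of lengths [6, 6, 6, 6, 6, 6, 6, 6, 6, 6, 6, 6, 6, 6, 6, 6, 6, 6, 6, 6, 6, 6, 6, 6, 6, 6, 6, 6, 6, 6, 6, 6, 6, 6, 6, 6, 1].
With 37 cycles on 217 points, sign = (−1)^{217−37} = +1.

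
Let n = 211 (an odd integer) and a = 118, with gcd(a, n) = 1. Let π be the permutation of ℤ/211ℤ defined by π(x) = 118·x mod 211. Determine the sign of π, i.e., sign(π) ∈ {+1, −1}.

-1

Start at x=204: 204 → 18 → 14 → 175 → 183 → 72 → 56 → … (one orbit).
π_118 has 2 disjoint cycles with lengths [210, 1] on {0,…,210}.
211 − 2 = 209 transpositions; sign(π) = (−1)^209 = -1.
The Jacobi symbol (118|211) = -1 (Zolotarev) agrees.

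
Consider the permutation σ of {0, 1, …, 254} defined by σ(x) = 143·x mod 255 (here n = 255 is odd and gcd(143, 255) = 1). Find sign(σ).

-1

Trace 248: π^k(248) = [248, 19, 167, 166, 23, 229, 107] for k=0..6.
π_143 has 20 disjoint cycles with lengths [16, 16, 16, 16, 16, 16, 16, 16, 16, 16, 16, 16, 16, 16, 16, 4, 4, 4, 2, 1] on {0,…,254}.
20 cycles on 255: each ℓ→(−1)^(ℓ−1), product (−1)^235 = -1.
Check: (143/255) = -1 by Zolotarev.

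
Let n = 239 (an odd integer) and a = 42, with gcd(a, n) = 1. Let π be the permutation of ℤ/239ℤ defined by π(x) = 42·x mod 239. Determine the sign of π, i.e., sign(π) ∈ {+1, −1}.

-1

Start at x=63: 63 → 17 → 236 → 113 → 205 → 6 → 13 → … (one orbit).
Cycle type of π: 238 + 1; total 2 cycles.
n − c = 239 − 2 = 237; sign = (−1)^237 = -1.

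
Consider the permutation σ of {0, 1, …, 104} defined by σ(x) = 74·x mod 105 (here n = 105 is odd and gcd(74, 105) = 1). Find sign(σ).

Trace 16: π^k(16) = [16, 29, 46, 44, 1, 74] for k=0..5.
Decompose π into cycles: lengths [6, 6, 6, 6, 6, 6, 6, 6, 6, 6, 6, 6, 6, 6, 3, 3, 2, 2, 2, 2, 2, 2, 2, 1] (24 cycles, including the fixed point 0).
24 cycles on 105: each ℓ→(−1)^(ℓ−1), product (−1)^81 = -1.

-1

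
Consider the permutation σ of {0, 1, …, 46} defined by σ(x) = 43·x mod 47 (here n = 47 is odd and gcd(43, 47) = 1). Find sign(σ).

-1

Start at x=42: 42 → 20 → 14 → 38 → 36 → 44 → 12 → … (one orbit).
π_43 has 2 disjoint cycles with lengths [46, 1] on {0,…,46}.
Σ(ℓ_i−1) = 47−2 = 45; sign = (−1)^45 = -1.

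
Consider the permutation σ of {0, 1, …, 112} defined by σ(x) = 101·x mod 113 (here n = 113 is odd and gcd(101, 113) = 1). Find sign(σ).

-1

Trace 79: π^k(79) = [79, 69, 76, 105, 96, 91, 38] for k=0..6.
2 cycles of lengths [112, 1].
n − c = 113 − 2 = 111; sign = (−1)^111 = -1.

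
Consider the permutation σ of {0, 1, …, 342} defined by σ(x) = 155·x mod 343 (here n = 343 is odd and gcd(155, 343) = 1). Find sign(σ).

+1

Trace 183: π^k(183) = [183, 239, 1, 155, 15, 267, 225] for k=0..6.
Cycle lengths of π_155 on ℤ/343ℤ: [49, 49, 49, 49, 49, 49, 7, 7, 7, 7, 7, 7, 1, 1, 1, 1, 1, 1, 1]; 19 cycles in total.
n − c = 343 − 19 = 324; sign = (−1)^324 = +1.
The Jacobi symbol (155|343) = +1 (Zolotarev) agrees.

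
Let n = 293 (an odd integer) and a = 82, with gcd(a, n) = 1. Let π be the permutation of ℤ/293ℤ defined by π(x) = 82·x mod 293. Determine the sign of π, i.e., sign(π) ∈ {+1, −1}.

Trace 244: π^k(244) = [244, 84, 149, 205, 109, 148, 123] for k=0..6.
5 cycles of lengths [73, 73, 73, 73, 1].
Σ(ℓ_i−1) = 293−5 = 288; sign = (−1)^288 = +1.
The Jacobi symbol (82|293) = +1 (Zolotarev) agrees.

+1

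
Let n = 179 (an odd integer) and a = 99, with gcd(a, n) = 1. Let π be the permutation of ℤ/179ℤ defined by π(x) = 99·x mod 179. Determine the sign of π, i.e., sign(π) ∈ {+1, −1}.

-1

Trace 151: π^k(151) = [151, 92, 158, 69, 29, 7, 156] for k=0..6.
Decompose π into cycles: lengths [178, 1] (2 cycles, including the fixed point 0).
n − c = 179 − 2 = 177; sign = (−1)^177 = -1.
The Jacobi symbol (99|179) = -1 (Zolotarev) agrees.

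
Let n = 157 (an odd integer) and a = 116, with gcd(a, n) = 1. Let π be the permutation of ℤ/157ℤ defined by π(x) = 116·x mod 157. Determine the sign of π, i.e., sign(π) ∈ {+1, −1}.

Orbit of 103 under x↦116x: [103, 16, 129, 49, 32, 101, 98]… (length divides ord_157(116)).
4 cycles of lengths [52, 52, 52, 1].
With 4 cycles on 157 points, sign = (−1)^{157−4} = -1.

-1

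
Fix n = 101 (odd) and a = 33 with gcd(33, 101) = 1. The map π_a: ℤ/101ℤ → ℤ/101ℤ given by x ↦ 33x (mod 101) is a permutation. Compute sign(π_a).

+1

Start at x=13: 13 → 25 → 17 → 56 → 30 → 81 → 47 → … (one orbit).
The orbit structure of x ↦ 33x mod 101: 3 orbits of sizes [50, 50, 1].
101 − 3 = 98 transpositions; sign(π) = (−1)^98 = +1.
(33|101)_J = +1 (Zolotarev's lemma cross-check).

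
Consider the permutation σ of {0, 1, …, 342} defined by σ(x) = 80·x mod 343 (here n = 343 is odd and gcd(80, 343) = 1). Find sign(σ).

-1

Start at x=128: 128 → 293 → 116 → 19 → 148 → 178 → 177 → … (one orbit).
Decompose π into cycles: lengths [42, 42, 42, 42, 42, 42, 42, 6, 6, 6, 6, 6, 6, 6, 6, 1] (16 cycles, including the fixed point 0).
16 cycles on 343: each ℓ→(−1)^(ℓ−1), product (−1)^327 = -1.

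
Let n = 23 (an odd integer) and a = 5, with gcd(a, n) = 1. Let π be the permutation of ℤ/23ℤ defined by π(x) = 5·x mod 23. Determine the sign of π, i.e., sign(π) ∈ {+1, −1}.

Orbit of 3 under x↦5x: [3, 15, 6, 7, 12, 14, 1]… (length divides ord_23(5)).
2 cycles of lengths [22, 1].
Σ(ℓ_i−1) = 23−2 = 21; sign = (−1)^21 = -1.
(5|23)_J = -1 (Zolotarev's lemma cross-check).

-1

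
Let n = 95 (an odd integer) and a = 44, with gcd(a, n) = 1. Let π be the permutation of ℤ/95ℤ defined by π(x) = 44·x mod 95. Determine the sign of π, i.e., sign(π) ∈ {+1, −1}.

Start at x=49: 49 → 66 → 54 → 1 → 44 → 36 → 64 → … (one orbit).
π_44 has 9 disjoint cycles with lengths [18, 18, 18, 18, 9, 9, 2, 2, 1] on {0,…,94}.
9 cycles on 95: each ℓ→(−1)^(ℓ−1), product (−1)^86 = +1.

+1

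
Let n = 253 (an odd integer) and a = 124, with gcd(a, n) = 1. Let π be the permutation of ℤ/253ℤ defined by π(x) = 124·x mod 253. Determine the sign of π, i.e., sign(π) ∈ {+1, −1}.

Trace 59: π^k(59) = [59, 232, 179, 185, 170, 81, 177] for k=0..6.
The orbit structure of x ↦ 124x mod 253: 9 orbits of sizes [55, 55, 55, 55, 11, 11, 5, 5, 1].
With 9 cycles on 253 points, sign = (−1)^{253−9} = +1.

+1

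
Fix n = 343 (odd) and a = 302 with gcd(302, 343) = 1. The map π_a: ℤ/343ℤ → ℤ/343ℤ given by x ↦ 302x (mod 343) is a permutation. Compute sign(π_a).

+1

Orbit of 288 under x↦302x: [288, 197, 155, 162, 218, 323, 134]… (length divides ord_343(302)).
19 cycles of lengths [49, 49, 49, 49, 49, 49, 7, 7, 7, 7, 7, 7, 1, 1, 1, 1, 1, 1, 1].
n − c = 343 − 19 = 324; sign = (−1)^324 = +1.
Check: (302/343) = +1 by Zolotarev.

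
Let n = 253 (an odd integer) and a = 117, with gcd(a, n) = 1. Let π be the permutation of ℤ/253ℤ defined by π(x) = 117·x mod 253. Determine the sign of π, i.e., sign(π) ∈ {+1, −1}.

Orbit of 238 under x↦117x: [238, 16, 101, 179, 197, 26, 6]… (length divides ord_253(117)).
Cycle type of π: 110×2 + 11×2 + 10 + 1; total 6 cycles.
With 6 cycles on 253 points, sign = (−1)^{253−6} = -1.
Check: (117/253) = -1 by Zolotarev.

-1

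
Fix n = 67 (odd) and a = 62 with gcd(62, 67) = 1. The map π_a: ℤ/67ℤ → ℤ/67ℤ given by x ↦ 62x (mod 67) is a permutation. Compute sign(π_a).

Orbit of 24 under x↦62x: [24, 14, 64, 15, 59, 40, 1]… (length divides ord_67(62)).
The orbit structure of x ↦ 62x mod 67: 7 orbits of sizes [11, 11, 11, 11, 11, 11, 1].
n − c = 67 − 7 = 60; sign = (−1)^60 = +1.
(62|67)_J = +1 (Zolotarev's lemma cross-check).

+1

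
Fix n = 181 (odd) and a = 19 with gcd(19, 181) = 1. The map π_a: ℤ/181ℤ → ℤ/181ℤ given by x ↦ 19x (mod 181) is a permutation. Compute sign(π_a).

-1

Trace 180: π^k(180) = [180, 162, 1, 19] for k=0..3.
Cycle type of π: 4×45 + 1; total 46 cycles.
46 cycles on 181: each ℓ→(−1)^(ℓ−1), product (−1)^135 = -1.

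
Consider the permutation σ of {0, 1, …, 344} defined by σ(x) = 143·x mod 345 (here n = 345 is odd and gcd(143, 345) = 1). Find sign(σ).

-1

Orbit of 113 under x↦143x: [113, 289, 272, 256, 38, 259, 122]… (length divides ord_345(143)).
14 cycles of lengths [44, 44, 44, 44, 44, 44, 22, 22, 22, 4, 4, 4, 2, 1].
Σ(ℓ_i−1) = 345−14 = 331; sign = (−1)^331 = -1.
Zolotarev: (143|345) = -1, matching the cycle-count sign.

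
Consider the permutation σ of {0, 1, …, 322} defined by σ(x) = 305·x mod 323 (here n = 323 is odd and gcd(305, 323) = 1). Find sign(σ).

Orbit of 1 under x↦305x: [1, 305]… (length divides ord_323(305)).
Cycle type of π: 2×152 + 1×19; total 171 cycles.
323 − 171 = 152 transpositions; sign(π) = (−1)^152 = +1.

+1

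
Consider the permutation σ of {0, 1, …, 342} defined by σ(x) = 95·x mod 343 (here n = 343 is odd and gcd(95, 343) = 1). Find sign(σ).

Start at x=205: 205 → 267 → 326 → 100 → 239 → 67 → 191 → … (one orbit).
7 cycles of lengths [147, 147, 21, 21, 3, 3, 1].
343 − 7 = 336 transpositions; sign(π) = (−1)^336 = +1.
Zolotarev: (95|343) = +1, matching the cycle-count sign.

+1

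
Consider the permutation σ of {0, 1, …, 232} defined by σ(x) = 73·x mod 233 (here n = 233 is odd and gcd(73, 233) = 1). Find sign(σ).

Start at x=164: 164 → 89 → 206 → 126 → 111 → 181 → 165 → … (one orbit).
π_73 has 2 disjoint cycles with lengths [232, 1] on {0,…,232}.
2 cycles on 233: each ℓ→(−1)^(ℓ−1), product (−1)^231 = -1.
Zolotarev: (73|233) = -1, matching the cycle-count sign.

-1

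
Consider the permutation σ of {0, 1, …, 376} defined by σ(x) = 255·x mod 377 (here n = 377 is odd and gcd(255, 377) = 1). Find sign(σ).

Start at x=112: 112 → 285 → 291 → 313 → 268 → 103 → 252 → … (one orbit).
Decompose π into cycles: lengths [28, 28, 28, 28, 28, 28, 28, 28, 28, 28, 28, 28, 7, 7, 7, 7, 4, 4, 4, 1] (20 cycles, including the fixed point 0).
With 20 cycles on 377 points, sign = (−1)^{377−20} = -1.
Via Zolotarev, sign(π_{255}) = (255|377) = -1.

-1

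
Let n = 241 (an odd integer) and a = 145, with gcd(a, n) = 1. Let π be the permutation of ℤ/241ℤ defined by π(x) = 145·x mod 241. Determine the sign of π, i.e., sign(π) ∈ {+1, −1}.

Orbit of 135 under x↦145x: [135, 54, 118, 240, 96, 183, 25]… (length divides ord_241(145)).
Cycle lengths of π_145 on ℤ/241ℤ: [60, 60, 60, 60, 1]; 5 cycles in total.
n − c = 241 − 5 = 236; sign = (−1)^236 = +1.
Via Zolotarev, sign(π_{145}) = (145|241) = +1.

+1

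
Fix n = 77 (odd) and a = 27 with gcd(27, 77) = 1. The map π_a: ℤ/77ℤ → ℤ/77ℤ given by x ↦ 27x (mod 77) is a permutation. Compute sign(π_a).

Trace 71: π^k(71) = [71, 69, 15, 20, 1, 27, 36] for k=0..6.
π_27 has 12 disjoint cycles with lengths [10, 10, 10, 10, 10, 10, 5, 5, 2, 2, 2, 1] on {0,…,76}.
With 12 cycles on 77 points, sign = (−1)^{77−12} = -1.

-1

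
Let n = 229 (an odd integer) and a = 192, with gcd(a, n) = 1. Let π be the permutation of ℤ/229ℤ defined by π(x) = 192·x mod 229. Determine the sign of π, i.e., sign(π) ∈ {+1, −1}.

Start at x=103: 103 → 82 → 172 → 48 → 56 → 218 → 178 → … (one orbit).
π_192 has 3 disjoint cycles with lengths [114, 114, 1] on {0,…,228}.
n − c = 229 − 3 = 226; sign = (−1)^226 = +1.

+1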